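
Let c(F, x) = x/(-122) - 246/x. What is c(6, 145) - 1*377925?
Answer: -6685544287/17690 ≈ -3.7793e+5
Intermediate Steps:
c(F, x) = -246/x - x/122 (c(F, x) = x*(-1/122) - 246/x = -x/122 - 246/x = -246/x - x/122)
c(6, 145) - 1*377925 = (-246/145 - 1/122*145) - 1*377925 = (-246*1/145 - 145/122) - 377925 = (-246/145 - 145/122) - 377925 = -51037/17690 - 377925 = -6685544287/17690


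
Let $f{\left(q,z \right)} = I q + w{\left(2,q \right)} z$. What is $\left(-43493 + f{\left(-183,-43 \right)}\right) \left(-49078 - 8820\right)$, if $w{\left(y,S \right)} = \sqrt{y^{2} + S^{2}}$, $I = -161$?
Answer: $812308940 + 2489614 \sqrt{33493} \approx 1.2679 \cdot 10^{9}$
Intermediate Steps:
$w{\left(y,S \right)} = \sqrt{S^{2} + y^{2}}$
$f{\left(q,z \right)} = - 161 q + z \sqrt{4 + q^{2}}$ ($f{\left(q,z \right)} = - 161 q + \sqrt{q^{2} + 2^{2}} z = - 161 q + \sqrt{q^{2} + 4} z = - 161 q + \sqrt{4 + q^{2}} z = - 161 q + z \sqrt{4 + q^{2}}$)
$\left(-43493 + f{\left(-183,-43 \right)}\right) \left(-49078 - 8820\right) = \left(-43493 - \left(-29463 + 43 \sqrt{4 + \left(-183\right)^{2}}\right)\right) \left(-49078 - 8820\right) = \left(-43493 + \left(29463 - 43 \sqrt{4 + 33489}\right)\right) \left(-49078 - 8820\right) = \left(-43493 + \left(29463 - 43 \sqrt{33493}\right)\right) \left(-57898\right) = \left(-14030 - 43 \sqrt{33493}\right) \left(-57898\right) = 812308940 + 2489614 \sqrt{33493}$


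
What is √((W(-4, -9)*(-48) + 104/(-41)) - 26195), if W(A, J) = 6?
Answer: I*√44522187/41 ≈ 162.74*I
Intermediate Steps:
√((W(-4, -9)*(-48) + 104/(-41)) - 26195) = √((6*(-48) + 104/(-41)) - 26195) = √((-288 + 104*(-1/41)) - 26195) = √((-288 - 104/41) - 26195) = √(-11912/41 - 26195) = √(-1085907/41) = I*√44522187/41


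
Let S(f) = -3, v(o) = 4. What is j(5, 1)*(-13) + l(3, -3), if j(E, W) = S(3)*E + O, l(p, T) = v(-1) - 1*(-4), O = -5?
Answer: 268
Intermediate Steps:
l(p, T) = 8 (l(p, T) = 4 - 1*(-4) = 4 + 4 = 8)
j(E, W) = -5 - 3*E (j(E, W) = -3*E - 5 = -5 - 3*E)
j(5, 1)*(-13) + l(3, -3) = (-5 - 3*5)*(-13) + 8 = (-5 - 15)*(-13) + 8 = -20*(-13) + 8 = 260 + 8 = 268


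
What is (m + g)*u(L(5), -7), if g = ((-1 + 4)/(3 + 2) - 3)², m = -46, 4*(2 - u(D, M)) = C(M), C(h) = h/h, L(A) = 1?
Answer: -3521/50 ≈ -70.420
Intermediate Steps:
C(h) = 1
u(D, M) = 7/4 (u(D, M) = 2 - ¼*1 = 2 - ¼ = 7/4)
g = 144/25 (g = (3/5 - 3)² = (3*(⅕) - 3)² = (⅗ - 3)² = (-12/5)² = 144/25 ≈ 5.7600)
(m + g)*u(L(5), -7) = (-46 + 144/25)*(7/4) = -1006/25*7/4 = -3521/50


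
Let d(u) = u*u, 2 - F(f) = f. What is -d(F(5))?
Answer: -9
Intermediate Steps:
F(f) = 2 - f
d(u) = u²
-d(F(5)) = -(2 - 1*5)² = -(2 - 5)² = -1*(-3)² = -1*9 = -9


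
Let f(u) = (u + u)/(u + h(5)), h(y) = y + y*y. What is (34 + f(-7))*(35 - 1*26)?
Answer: 6912/23 ≈ 300.52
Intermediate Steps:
h(y) = y + y²
f(u) = 2*u/(30 + u) (f(u) = (u + u)/(u + 5*(1 + 5)) = (2*u)/(u + 5*6) = (2*u)/(u + 30) = (2*u)/(30 + u) = 2*u/(30 + u))
(34 + f(-7))*(35 - 1*26) = (34 + 2*(-7)/(30 - 7))*(35 - 1*26) = (34 + 2*(-7)/23)*(35 - 26) = (34 + 2*(-7)*(1/23))*9 = (34 - 14/23)*9 = (768/23)*9 = 6912/23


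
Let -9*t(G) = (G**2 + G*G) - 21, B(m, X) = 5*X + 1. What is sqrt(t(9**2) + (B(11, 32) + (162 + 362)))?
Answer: 34*I*sqrt(6)/3 ≈ 27.761*I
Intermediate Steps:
B(m, X) = 1 + 5*X
t(G) = 7/3 - 2*G**2/9 (t(G) = -((G**2 + G*G) - 21)/9 = -((G**2 + G**2) - 21)/9 = -(2*G**2 - 21)/9 = -(-21 + 2*G**2)/9 = 7/3 - 2*G**2/9)
sqrt(t(9**2) + (B(11, 32) + (162 + 362))) = sqrt((7/3 - 2*(9**2)**2/9) + ((1 + 5*32) + (162 + 362))) = sqrt((7/3 - 2/9*81**2) + ((1 + 160) + 524)) = sqrt((7/3 - 2/9*6561) + (161 + 524)) = sqrt((7/3 - 1458) + 685) = sqrt(-4367/3 + 685) = sqrt(-2312/3) = 34*I*sqrt(6)/3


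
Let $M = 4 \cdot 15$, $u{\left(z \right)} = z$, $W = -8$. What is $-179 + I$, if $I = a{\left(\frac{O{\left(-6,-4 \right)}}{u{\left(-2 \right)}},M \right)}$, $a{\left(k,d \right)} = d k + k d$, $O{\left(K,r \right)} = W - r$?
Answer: $61$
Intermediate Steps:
$M = 60$
$O{\left(K,r \right)} = -8 - r$
$a{\left(k,d \right)} = 2 d k$ ($a{\left(k,d \right)} = d k + d k = 2 d k$)
$I = 240$ ($I = 2 \cdot 60 \frac{-8 - -4}{-2} = 2 \cdot 60 \left(-8 + 4\right) \left(- \frac{1}{2}\right) = 2 \cdot 60 \left(\left(-4\right) \left(- \frac{1}{2}\right)\right) = 2 \cdot 60 \cdot 2 = 240$)
$-179 + I = -179 + 240 = 61$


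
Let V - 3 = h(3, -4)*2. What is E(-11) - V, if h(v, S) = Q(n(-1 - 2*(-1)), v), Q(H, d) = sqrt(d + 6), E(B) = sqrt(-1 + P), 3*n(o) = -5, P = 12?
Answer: -9 + sqrt(11) ≈ -5.6834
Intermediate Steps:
n(o) = -5/3 (n(o) = (1/3)*(-5) = -5/3)
E(B) = sqrt(11) (E(B) = sqrt(-1 + 12) = sqrt(11))
Q(H, d) = sqrt(6 + d)
h(v, S) = sqrt(6 + v)
V = 9 (V = 3 + sqrt(6 + 3)*2 = 3 + sqrt(9)*2 = 3 + 3*2 = 3 + 6 = 9)
E(-11) - V = sqrt(11) - 1*9 = sqrt(11) - 9 = -9 + sqrt(11)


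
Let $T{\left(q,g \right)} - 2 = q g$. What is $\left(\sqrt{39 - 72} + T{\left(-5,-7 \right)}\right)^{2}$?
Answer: $\left(37 + i \sqrt{33}\right)^{2} \approx 1336.0 + 425.1 i$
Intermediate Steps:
$T{\left(q,g \right)} = 2 + g q$ ($T{\left(q,g \right)} = 2 + q g = 2 + g q$)
$\left(\sqrt{39 - 72} + T{\left(-5,-7 \right)}\right)^{2} = \left(\sqrt{39 - 72} + \left(2 - -35\right)\right)^{2} = \left(\sqrt{-33} + \left(2 + 35\right)\right)^{2} = \left(i \sqrt{33} + 37\right)^{2} = \left(37 + i \sqrt{33}\right)^{2}$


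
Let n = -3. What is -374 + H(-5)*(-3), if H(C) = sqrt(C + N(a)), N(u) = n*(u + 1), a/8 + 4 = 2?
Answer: -374 - 6*sqrt(10) ≈ -392.97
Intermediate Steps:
a = -16 (a = -32 + 8*2 = -32 + 16 = -16)
N(u) = -3 - 3*u (N(u) = -3*(u + 1) = -3*(1 + u) = -3 - 3*u)
H(C) = sqrt(45 + C) (H(C) = sqrt(C + (-3 - 3*(-16))) = sqrt(C + (-3 + 48)) = sqrt(C + 45) = sqrt(45 + C))
-374 + H(-5)*(-3) = -374 + sqrt(45 - 5)*(-3) = -374 + sqrt(40)*(-3) = -374 + (2*sqrt(10))*(-3) = -374 - 6*sqrt(10)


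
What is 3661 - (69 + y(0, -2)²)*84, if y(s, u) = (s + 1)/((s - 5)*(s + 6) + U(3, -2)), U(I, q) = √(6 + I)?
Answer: -518833/243 ≈ -2135.1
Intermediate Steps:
y(s, u) = (1 + s)/(3 + (-5 + s)*(6 + s)) (y(s, u) = (s + 1)/((s - 5)*(s + 6) + √(6 + 3)) = (1 + s)/((-5 + s)*(6 + s) + √9) = (1 + s)/((-5 + s)*(6 + s) + 3) = (1 + s)/(3 + (-5 + s)*(6 + s)))
3661 - (69 + y(0, -2)²)*84 = 3661 - (69 + ((1 + 0)/(-27 + 0 + 0²))²)*84 = 3661 - (69 + (1/(-27 + 0 + 0))²)*84 = 3661 - (69 + (1/(-27))²)*84 = 3661 - (69 + (-1/27*1)²)*84 = 3661 - (69 + (-1/27)²)*84 = 3661 - (69 + 1/729)*84 = 3661 - 50302*84/729 = 3661 - 1*1408456/243 = 3661 - 1408456/243 = -518833/243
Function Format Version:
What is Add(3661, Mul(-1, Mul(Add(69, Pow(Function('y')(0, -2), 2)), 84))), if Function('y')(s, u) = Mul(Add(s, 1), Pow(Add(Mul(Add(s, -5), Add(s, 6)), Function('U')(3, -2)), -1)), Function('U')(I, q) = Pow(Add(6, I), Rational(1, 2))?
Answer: Rational(-518833, 243) ≈ -2135.1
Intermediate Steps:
Function('y')(s, u) = Mul(Pow(Add(3, Mul(Add(-5, s), Add(6, s))), -1), Add(1, s)) (Function('y')(s, u) = Mul(Add(s, 1), Pow(Add(Mul(Add(s, -5), Add(s, 6)), Pow(Add(6, 3), Rational(1, 2))), -1)) = Mul(Add(1, s), Pow(Add(Mul(Add(-5, s), Add(6, s)), Pow(9, Rational(1, 2))), -1)) = Mul(Add(1, s), Pow(Add(Mul(Add(-5, s), Add(6, s)), 3), -1)) = Mul(Add(1, s), Pow(Add(3, Mul(Add(-5, s), Add(6, s))), -1)) = Mul(Pow(Add(3, Mul(Add(-5, s), Add(6, s))), -1), Add(1, s)))
Add(3661, Mul(-1, Mul(Add(69, Pow(Function('y')(0, -2), 2)), 84))) = Add(3661, Mul(-1, Mul(Add(69, Pow(Mul(Pow(Add(-27, 0, Pow(0, 2)), -1), Add(1, 0)), 2)), 84))) = Add(3661, Mul(-1, Mul(Add(69, Pow(Mul(Pow(Add(-27, 0, 0), -1), 1), 2)), 84))) = Add(3661, Mul(-1, Mul(Add(69, Pow(Mul(Pow(-27, -1), 1), 2)), 84))) = Add(3661, Mul(-1, Mul(Add(69, Pow(Mul(Rational(-1, 27), 1), 2)), 84))) = Add(3661, Mul(-1, Mul(Add(69, Pow(Rational(-1, 27), 2)), 84))) = Add(3661, Mul(-1, Mul(Add(69, Rational(1, 729)), 84))) = Add(3661, Mul(-1, Mul(Rational(50302, 729), 84))) = Add(3661, Mul(-1, Rational(1408456, 243))) = Add(3661, Rational(-1408456, 243)) = Rational(-518833, 243)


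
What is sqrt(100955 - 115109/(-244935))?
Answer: sqrt(672959675445310)/81645 ≈ 317.73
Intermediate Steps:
sqrt(100955 - 115109/(-244935)) = sqrt(100955 - 115109*(-1/244935)) = sqrt(100955 + 115109/244935) = sqrt(24727528034/244935) = sqrt(672959675445310)/81645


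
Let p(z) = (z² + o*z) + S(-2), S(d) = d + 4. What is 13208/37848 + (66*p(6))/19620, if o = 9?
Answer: 565919/859465 ≈ 0.65845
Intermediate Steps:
S(d) = 4 + d
p(z) = 2 + z² + 9*z (p(z) = (z² + 9*z) + (4 - 2) = (z² + 9*z) + 2 = 2 + z² + 9*z)
13208/37848 + (66*p(6))/19620 = 13208/37848 + (66*(2 + 6² + 9*6))/19620 = 13208*(1/37848) + (66*(2 + 36 + 54))*(1/19620) = 1651/4731 + (66*92)*(1/19620) = 1651/4731 + 6072*(1/19620) = 1651/4731 + 506/1635 = 565919/859465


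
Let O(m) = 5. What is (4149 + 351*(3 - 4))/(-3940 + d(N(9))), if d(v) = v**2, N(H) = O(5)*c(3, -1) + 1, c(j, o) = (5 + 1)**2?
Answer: 1266/9607 ≈ 0.13178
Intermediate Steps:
c(j, o) = 36 (c(j, o) = 6**2 = 36)
N(H) = 181 (N(H) = 5*36 + 1 = 180 + 1 = 181)
(4149 + 351*(3 - 4))/(-3940 + d(N(9))) = (4149 + 351*(3 - 4))/(-3940 + 181**2) = (4149 + 351*(-1))/(-3940 + 32761) = (4149 - 351)/28821 = 3798*(1/28821) = 1266/9607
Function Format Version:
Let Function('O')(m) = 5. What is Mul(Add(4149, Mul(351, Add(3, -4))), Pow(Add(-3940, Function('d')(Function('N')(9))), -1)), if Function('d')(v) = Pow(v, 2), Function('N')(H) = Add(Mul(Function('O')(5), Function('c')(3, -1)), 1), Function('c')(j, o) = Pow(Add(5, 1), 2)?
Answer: Rational(1266, 9607) ≈ 0.13178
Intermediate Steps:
Function('c')(j, o) = 36 (Function('c')(j, o) = Pow(6, 2) = 36)
Function('N')(H) = 181 (Function('N')(H) = Add(Mul(5, 36), 1) = Add(180, 1) = 181)
Mul(Add(4149, Mul(351, Add(3, -4))), Pow(Add(-3940, Function('d')(Function('N')(9))), -1)) = Mul(Add(4149, Mul(351, Add(3, -4))), Pow(Add(-3940, Pow(181, 2)), -1)) = Mul(Add(4149, Mul(351, -1)), Pow(Add(-3940, 32761), -1)) = Mul(Add(4149, -351), Pow(28821, -1)) = Mul(3798, Rational(1, 28821)) = Rational(1266, 9607)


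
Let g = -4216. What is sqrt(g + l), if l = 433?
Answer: I*sqrt(3783) ≈ 61.506*I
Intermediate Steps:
sqrt(g + l) = sqrt(-4216 + 433) = sqrt(-3783) = I*sqrt(3783)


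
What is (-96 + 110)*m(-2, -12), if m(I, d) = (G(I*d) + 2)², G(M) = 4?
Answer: 504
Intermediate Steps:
m(I, d) = 36 (m(I, d) = (4 + 2)² = 6² = 36)
(-96 + 110)*m(-2, -12) = (-96 + 110)*36 = 14*36 = 504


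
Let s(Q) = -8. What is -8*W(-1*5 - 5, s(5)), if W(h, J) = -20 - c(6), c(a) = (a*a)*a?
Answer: 1888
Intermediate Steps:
c(a) = a**3 (c(a) = a**2*a = a**3)
W(h, J) = -236 (W(h, J) = -20 - 1*6**3 = -20 - 1*216 = -20 - 216 = -236)
-8*W(-1*5 - 5, s(5)) = -8*(-236) = 1888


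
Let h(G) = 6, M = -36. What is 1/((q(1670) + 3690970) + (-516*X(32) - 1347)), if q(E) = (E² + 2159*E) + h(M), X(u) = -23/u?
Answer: 8/80675439 ≈ 9.9163e-8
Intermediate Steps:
q(E) = 6 + E² + 2159*E (q(E) = (E² + 2159*E) + 6 = 6 + E² + 2159*E)
1/((q(1670) + 3690970) + (-516*X(32) - 1347)) = 1/(((6 + 1670² + 2159*1670) + 3690970) + (-(-11868)/32 - 1347)) = 1/(((6 + 2788900 + 3605530) + 3690970) + (-(-11868)/32 - 1347)) = 1/((6394436 + 3690970) + (-516*(-23/32) - 1347)) = 1/(10085406 + (2967/8 - 1347)) = 1/(10085406 - 7809/8) = 1/(80675439/8) = 8/80675439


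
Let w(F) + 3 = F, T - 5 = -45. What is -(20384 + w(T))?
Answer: -20341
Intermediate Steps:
T = -40 (T = 5 - 45 = -40)
w(F) = -3 + F
-(20384 + w(T)) = -(20384 + (-3 - 40)) = -(20384 - 43) = -1*20341 = -20341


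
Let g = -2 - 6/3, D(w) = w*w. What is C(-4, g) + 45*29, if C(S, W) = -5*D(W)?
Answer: 1225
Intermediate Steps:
D(w) = w²
g = -4 (g = -2 - 6/3 = -2 - 1*2 = -2 - 2 = -4)
C(S, W) = -5*W²
C(-4, g) + 45*29 = -5*(-4)² + 45*29 = -5*16 + 1305 = -80 + 1305 = 1225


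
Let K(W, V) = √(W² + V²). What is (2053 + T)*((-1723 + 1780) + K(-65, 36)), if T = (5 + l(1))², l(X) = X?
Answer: 119073 + 2089*√5521 ≈ 2.7429e+5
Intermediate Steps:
K(W, V) = √(V² + W²)
T = 36 (T = (5 + 1)² = 6² = 36)
(2053 + T)*((-1723 + 1780) + K(-65, 36)) = (2053 + 36)*((-1723 + 1780) + √(36² + (-65)²)) = 2089*(57 + √(1296 + 4225)) = 2089*(57 + √5521) = 119073 + 2089*√5521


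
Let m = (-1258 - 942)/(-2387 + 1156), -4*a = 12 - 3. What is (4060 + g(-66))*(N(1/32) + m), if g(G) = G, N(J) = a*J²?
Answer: 17973241637/2521088 ≈ 7129.2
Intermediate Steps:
a = -9/4 (a = -(12 - 3)/4 = -¼*9 = -9/4 ≈ -2.2500)
N(J) = -9*J²/4
m = 2200/1231 (m = -2200/(-1231) = -2200*(-1/1231) = 2200/1231 ≈ 1.7872)
(4060 + g(-66))*(N(1/32) + m) = (4060 - 66)*(-9*(1/32)²/4 + 2200/1231) = 3994*(-9*(1/32)²/4 + 2200/1231) = 3994*(-9/4*1/1024 + 2200/1231) = 3994*(-9/4096 + 2200/1231) = 3994*(9000121/5042176) = 17973241637/2521088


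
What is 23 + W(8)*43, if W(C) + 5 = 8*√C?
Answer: -192 + 688*√2 ≈ 780.98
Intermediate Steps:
W(C) = -5 + 8*√C
23 + W(8)*43 = 23 + (-5 + 8*√8)*43 = 23 + (-5 + 8*(2*√2))*43 = 23 + (-5 + 16*√2)*43 = 23 + (-215 + 688*√2) = -192 + 688*√2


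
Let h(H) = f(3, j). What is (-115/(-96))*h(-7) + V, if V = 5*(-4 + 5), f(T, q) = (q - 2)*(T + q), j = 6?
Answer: 385/8 ≈ 48.125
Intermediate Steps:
f(T, q) = (-2 + q)*(T + q)
h(H) = 36 (h(H) = 6**2 - 2*3 - 2*6 + 3*6 = 36 - 6 - 12 + 18 = 36)
V = 5 (V = 5*1 = 5)
(-115/(-96))*h(-7) + V = -115/(-96)*36 + 5 = -115*(-1/96)*36 + 5 = (115/96)*36 + 5 = 345/8 + 5 = 385/8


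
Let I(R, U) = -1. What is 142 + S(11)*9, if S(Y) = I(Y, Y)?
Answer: 133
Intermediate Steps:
S(Y) = -1
142 + S(11)*9 = 142 - 1*9 = 142 - 9 = 133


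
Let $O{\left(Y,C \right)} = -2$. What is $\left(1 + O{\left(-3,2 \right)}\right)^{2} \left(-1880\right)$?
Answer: $-1880$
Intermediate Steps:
$\left(1 + O{\left(-3,2 \right)}\right)^{2} \left(-1880\right) = \left(1 - 2\right)^{2} \left(-1880\right) = \left(-1\right)^{2} \left(-1880\right) = 1 \left(-1880\right) = -1880$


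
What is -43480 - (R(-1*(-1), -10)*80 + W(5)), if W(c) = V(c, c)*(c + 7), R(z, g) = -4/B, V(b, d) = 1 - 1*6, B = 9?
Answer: -390460/9 ≈ -43384.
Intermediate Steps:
V(b, d) = -5 (V(b, d) = 1 - 6 = -5)
R(z, g) = -4/9
W(c) = -35 - 5*c (W(c) = -5*(c + 7) = -5*(7 + c) = -35 - 5*c)
-43480 - (R(-1*(-1), -10)*80 + W(5)) = -43480 - (-4/9*80 + (-35 - 5*5)) = -43480 - (-320/9 + (-35 - 25)) = -43480 - (-320/9 - 60) = -43480 - 1*(-860/9) = -43480 + 860/9 = -390460/9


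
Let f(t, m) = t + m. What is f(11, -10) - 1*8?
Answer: -7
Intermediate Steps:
f(t, m) = m + t
f(11, -10) - 1*8 = (-10 + 11) - 1*8 = 1 - 8 = -7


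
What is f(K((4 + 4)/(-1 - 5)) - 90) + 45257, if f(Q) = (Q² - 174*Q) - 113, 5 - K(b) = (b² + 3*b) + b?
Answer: 5341831/81 ≈ 65949.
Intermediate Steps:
K(b) = 5 - b² - 4*b (K(b) = 5 - ((b² + 3*b) + b) = 5 - (b² + 4*b) = 5 + (-b² - 4*b) = 5 - b² - 4*b)
f(Q) = -113 + Q² - 174*Q
f(K((4 + 4)/(-1 - 5)) - 90) + 45257 = (-113 + ((5 - ((4 + 4)/(-1 - 5))² - 4*(4 + 4)/(-1 - 5)) - 90)² - 174*((5 - ((4 + 4)/(-1 - 5))² - 4*(4 + 4)/(-1 - 5)) - 90)) + 45257 = (-113 + ((5 - (8/(-6))² - 32/(-6)) - 90)² - 174*((5 - (8/(-6))² - 32/(-6)) - 90)) + 45257 = (-113 + ((5 - (8*(-⅙))² - 32*(-1)/6) - 90)² - 174*((5 - (8*(-⅙))² - 32*(-1)/6) - 90)) + 45257 = (-113 + ((5 - (-4/3)² - 4*(-4/3)) - 90)² - 174*((5 - (-4/3)² - 4*(-4/3)) - 90)) + 45257 = (-113 + ((5 - 1*16/9 + 16/3) - 90)² - 174*((5 - 1*16/9 + 16/3) - 90)) + 45257 = (-113 + ((5 - 16/9 + 16/3) - 90)² - 174*((5 - 16/9 + 16/3) - 90)) + 45257 = (-113 + (77/9 - 90)² - 174*(77/9 - 90)) + 45257 = (-113 + (-733/9)² - 174*(-733/9)) + 45257 = (-113 + 537289/81 + 42514/3) + 45257 = 1676014/81 + 45257 = 5341831/81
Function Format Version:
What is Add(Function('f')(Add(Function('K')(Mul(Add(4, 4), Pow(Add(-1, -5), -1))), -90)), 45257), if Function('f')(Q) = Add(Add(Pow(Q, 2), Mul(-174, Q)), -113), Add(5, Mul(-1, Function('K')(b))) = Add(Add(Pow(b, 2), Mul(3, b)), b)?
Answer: Rational(5341831, 81) ≈ 65949.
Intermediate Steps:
Function('K')(b) = Add(5, Mul(-1, Pow(b, 2)), Mul(-4, b)) (Function('K')(b) = Add(5, Mul(-1, Add(Add(Pow(b, 2), Mul(3, b)), b))) = Add(5, Mul(-1, Add(Pow(b, 2), Mul(4, b)))) = Add(5, Add(Mul(-1, Pow(b, 2)), Mul(-4, b))) = Add(5, Mul(-1, Pow(b, 2)), Mul(-4, b)))
Function('f')(Q) = Add(-113, Pow(Q, 2), Mul(-174, Q))
Add(Function('f')(Add(Function('K')(Mul(Add(4, 4), Pow(Add(-1, -5), -1))), -90)), 45257) = Add(Add(-113, Pow(Add(Add(5, Mul(-1, Pow(Mul(Add(4, 4), Pow(Add(-1, -5), -1)), 2)), Mul(-4, Mul(Add(4, 4), Pow(Add(-1, -5), -1)))), -90), 2), Mul(-174, Add(Add(5, Mul(-1, Pow(Mul(Add(4, 4), Pow(Add(-1, -5), -1)), 2)), Mul(-4, Mul(Add(4, 4), Pow(Add(-1, -5), -1)))), -90))), 45257) = Add(Add(-113, Pow(Add(Add(5, Mul(-1, Pow(Mul(8, Pow(-6, -1)), 2)), Mul(-4, Mul(8, Pow(-6, -1)))), -90), 2), Mul(-174, Add(Add(5, Mul(-1, Pow(Mul(8, Pow(-6, -1)), 2)), Mul(-4, Mul(8, Pow(-6, -1)))), -90))), 45257) = Add(Add(-113, Pow(Add(Add(5, Mul(-1, Pow(Mul(8, Rational(-1, 6)), 2)), Mul(-4, Mul(8, Rational(-1, 6)))), -90), 2), Mul(-174, Add(Add(5, Mul(-1, Pow(Mul(8, Rational(-1, 6)), 2)), Mul(-4, Mul(8, Rational(-1, 6)))), -90))), 45257) = Add(Add(-113, Pow(Add(Add(5, Mul(-1, Pow(Rational(-4, 3), 2)), Mul(-4, Rational(-4, 3))), -90), 2), Mul(-174, Add(Add(5, Mul(-1, Pow(Rational(-4, 3), 2)), Mul(-4, Rational(-4, 3))), -90))), 45257) = Add(Add(-113, Pow(Add(Add(5, Mul(-1, Rational(16, 9)), Rational(16, 3)), -90), 2), Mul(-174, Add(Add(5, Mul(-1, Rational(16, 9)), Rational(16, 3)), -90))), 45257) = Add(Add(-113, Pow(Add(Add(5, Rational(-16, 9), Rational(16, 3)), -90), 2), Mul(-174, Add(Add(5, Rational(-16, 9), Rational(16, 3)), -90))), 45257) = Add(Add(-113, Pow(Add(Rational(77, 9), -90), 2), Mul(-174, Add(Rational(77, 9), -90))), 45257) = Add(Add(-113, Pow(Rational(-733, 9), 2), Mul(-174, Rational(-733, 9))), 45257) = Add(Add(-113, Rational(537289, 81), Rational(42514, 3)), 45257) = Add(Rational(1676014, 81), 45257) = Rational(5341831, 81)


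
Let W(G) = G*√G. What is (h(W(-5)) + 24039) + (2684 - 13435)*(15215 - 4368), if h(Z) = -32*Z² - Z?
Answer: -116588058 + 5*I*√5 ≈ -1.1659e+8 + 11.18*I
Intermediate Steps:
W(G) = G^(3/2)
h(Z) = -Z - 32*Z²
(h(W(-5)) + 24039) + (2684 - 13435)*(15215 - 4368) = (-(-5)^(3/2)*(1 + 32*(-5)^(3/2)) + 24039) + (2684 - 13435)*(15215 - 4368) = (-(-5*I*√5)*(1 + 32*(-5*I*√5)) + 24039) - 10751*10847 = (-(-5*I*√5)*(1 - 160*I*√5) + 24039) - 116616097 = (5*I*√5*(1 - 160*I*√5) + 24039) - 116616097 = (24039 + 5*I*√5*(1 - 160*I*√5)) - 116616097 = -116592058 + 5*I*√5*(1 - 160*I*√5)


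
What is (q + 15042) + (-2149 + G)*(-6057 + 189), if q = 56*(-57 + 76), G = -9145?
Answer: 66289298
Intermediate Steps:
q = 1064 (q = 56*19 = 1064)
(q + 15042) + (-2149 + G)*(-6057 + 189) = (1064 + 15042) + (-2149 - 9145)*(-6057 + 189) = 16106 - 11294*(-5868) = 16106 + 66273192 = 66289298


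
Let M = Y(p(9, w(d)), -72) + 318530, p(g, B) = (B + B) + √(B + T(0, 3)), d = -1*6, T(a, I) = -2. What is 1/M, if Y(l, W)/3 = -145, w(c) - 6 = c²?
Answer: 1/318095 ≈ 3.1437e-6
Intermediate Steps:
d = -6
w(c) = 6 + c²
p(g, B) = √(-2 + B) + 2*B (p(g, B) = (B + B) + √(B - 2) = 2*B + √(-2 + B) = √(-2 + B) + 2*B)
Y(l, W) = -435 (Y(l, W) = 3*(-145) = -435)
M = 318095 (M = -435 + 318530 = 318095)
1/M = 1/318095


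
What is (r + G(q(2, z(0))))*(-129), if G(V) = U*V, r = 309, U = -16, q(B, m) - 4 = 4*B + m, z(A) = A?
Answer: -15093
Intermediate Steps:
q(B, m) = 4 + m + 4*B (q(B, m) = 4 + (4*B + m) = 4 + (m + 4*B) = 4 + m + 4*B)
G(V) = -16*V
(r + G(q(2, z(0))))*(-129) = (309 - 16*(4 + 0 + 4*2))*(-129) = (309 - 16*(4 + 0 + 8))*(-129) = (309 - 16*12)*(-129) = (309 - 192)*(-129) = 117*(-129) = -15093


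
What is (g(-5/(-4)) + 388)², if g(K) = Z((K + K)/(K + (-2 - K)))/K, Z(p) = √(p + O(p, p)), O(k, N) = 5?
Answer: 752732/5 + 1552*√15/5 ≈ 1.5175e+5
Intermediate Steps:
Z(p) = √(5 + p) (Z(p) = √(p + 5) = √(5 + p))
g(K) = √(5 - K)/K (g(K) = √(5 + (K + K)/(K + (-2 - K)))/K = √(5 + (2*K)/(-2))/K = √(5 + (2*K)*(-½))/K = √(5 - K)/K)
(g(-5/(-4)) + 388)² = (√(5 - (-5)/(-4))/((-5/(-4))) + 388)² = (√(5 - (-5)*(-1)/4)/((-5*(-¼))) + 388)² = (√(5 - 1*5/4)/(5/4) + 388)² = (4*√(5 - 5/4)/5 + 388)² = (4*√(15/4)/5 + 388)² = (4*(√15/2)/5 + 388)² = (2*√15/5 + 388)² = (388 + 2*√15/5)²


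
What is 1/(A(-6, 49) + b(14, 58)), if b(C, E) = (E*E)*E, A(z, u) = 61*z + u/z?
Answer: 6/1168427 ≈ 5.1351e-6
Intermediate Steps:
A(z, u) = 61*z + u/z
b(C, E) = E**3 (b(C, E) = E**2*E = E**3)
1/(A(-6, 49) + b(14, 58)) = 1/((61*(-6) + 49/(-6)) + 58**3) = 1/((-366 + 49*(-1/6)) + 195112) = 1/((-366 - 49/6) + 195112) = 1/(-2245/6 + 195112) = 1/(1168427/6) = 6/1168427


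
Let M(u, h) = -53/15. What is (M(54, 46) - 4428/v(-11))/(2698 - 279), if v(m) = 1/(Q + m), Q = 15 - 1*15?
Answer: 730567/36285 ≈ 20.134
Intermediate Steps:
Q = 0 (Q = 15 - 15 = 0)
M(u, h) = -53/15 (M(u, h) = -53*1/15 = -53/15)
v(m) = 1/m (v(m) = 1/(0 + m) = 1/m)
(M(54, 46) - 4428/v(-11))/(2698 - 279) = (-53/15 - 4428/(1/(-11)))/(2698 - 279) = (-53/15 - 4428/(-1/11))/2419 = (-53/15 - 4428*(-11))*(1/2419) = (-53/15 + 48708)*(1/2419) = (730567/15)*(1/2419) = 730567/36285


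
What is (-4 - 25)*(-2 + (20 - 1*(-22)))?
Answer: -1160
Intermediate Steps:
(-4 - 25)*(-2 + (20 - 1*(-22))) = -29*(-2 + (20 + 22)) = -29*(-2 + 42) = -29*40 = -1160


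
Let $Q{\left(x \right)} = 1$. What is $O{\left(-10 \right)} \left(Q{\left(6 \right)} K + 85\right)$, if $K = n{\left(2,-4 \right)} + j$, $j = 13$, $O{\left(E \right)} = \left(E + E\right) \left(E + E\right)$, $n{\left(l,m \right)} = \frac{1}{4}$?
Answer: $39300$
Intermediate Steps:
$n{\left(l,m \right)} = \frac{1}{4}$
$O{\left(E \right)} = 4 E^{2}$ ($O{\left(E \right)} = 2 E 2 E = 4 E^{2}$)
$K = \frac{53}{4}$ ($K = \frac{1}{4} + 13 = \frac{53}{4} \approx 13.25$)
$O{\left(-10 \right)} \left(Q{\left(6 \right)} K + 85\right) = 4 \left(-10\right)^{2} \left(1 \cdot \frac{53}{4} + 85\right) = 4 \cdot 100 \left(\frac{53}{4} + 85\right) = 400 \cdot \frac{393}{4} = 39300$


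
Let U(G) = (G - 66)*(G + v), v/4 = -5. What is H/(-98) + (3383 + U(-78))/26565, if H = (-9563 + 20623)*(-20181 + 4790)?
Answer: 9228601009/5313 ≈ 1.7370e+6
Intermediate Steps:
v = -20 (v = 4*(-5) = -20)
H = -170224460 (H = 11060*(-15391) = -170224460)
U(G) = (-66 + G)*(-20 + G) (U(G) = (G - 66)*(G - 20) = (-66 + G)*(-20 + G))
H/(-98) + (3383 + U(-78))/26565 = -170224460/(-98) + (3383 + (1320 + (-78)² - 86*(-78)))/26565 = -170224460*(-1/98) + (3383 + (1320 + 6084 + 6708))*(1/26565) = 12158890/7 + (3383 + 14112)*(1/26565) = 12158890/7 + 17495*(1/26565) = 12158890/7 + 3499/5313 = 9228601009/5313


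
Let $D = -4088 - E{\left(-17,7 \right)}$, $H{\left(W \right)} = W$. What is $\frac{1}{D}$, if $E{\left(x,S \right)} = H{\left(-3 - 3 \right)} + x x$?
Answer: $- \frac{1}{4371} \approx -0.00022878$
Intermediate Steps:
$E{\left(x,S \right)} = -6 + x^{2}$ ($E{\left(x,S \right)} = \left(-3 - 3\right) + x x = \left(-3 - 3\right) + x^{2} = -6 + x^{2}$)
$D = -4371$ ($D = -4088 - \left(-6 + \left(-17\right)^{2}\right) = -4088 - \left(-6 + 289\right) = -4088 - 283 = -4371$)
$\frac{1}{D} = \frac{1}{-4371} = - \frac{1}{4371}$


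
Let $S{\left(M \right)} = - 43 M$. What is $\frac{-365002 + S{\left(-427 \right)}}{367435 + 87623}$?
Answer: $- \frac{115547}{151686} \approx -0.76175$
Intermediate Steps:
$\frac{-365002 + S{\left(-427 \right)}}{367435 + 87623} = \frac{-365002 - -18361}{367435 + 87623} = \frac{-365002 + 18361}{455058} = \left(-346641\right) \frac{1}{455058} = - \frac{115547}{151686}$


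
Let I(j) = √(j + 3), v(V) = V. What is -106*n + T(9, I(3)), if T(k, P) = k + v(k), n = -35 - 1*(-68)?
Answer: -3480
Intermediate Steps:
n = 33 (n = -35 + 68 = 33)
I(j) = √(3 + j)
T(k, P) = 2*k (T(k, P) = k + k = 2*k)
-106*n + T(9, I(3)) = -106*33 + 2*9 = -3498 + 18 = -3480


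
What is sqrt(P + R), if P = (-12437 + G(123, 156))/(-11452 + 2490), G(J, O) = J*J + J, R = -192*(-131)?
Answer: sqrt(2020119123458)/8962 ≈ 158.59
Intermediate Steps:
R = 25152
G(J, O) = J + J**2 (G(J, O) = J**2 + J = J + J**2)
P = -2815/8962 (P = (-12437 + 123*(1 + 123))/(-11452 + 2490) = (-12437 + 123*124)/(-8962) = (-12437 + 15252)*(-1/8962) = 2815*(-1/8962) = -2815/8962 ≈ -0.31410)
sqrt(P + R) = sqrt(-2815/8962 + 25152) = sqrt(225409409/8962) = sqrt(2020119123458)/8962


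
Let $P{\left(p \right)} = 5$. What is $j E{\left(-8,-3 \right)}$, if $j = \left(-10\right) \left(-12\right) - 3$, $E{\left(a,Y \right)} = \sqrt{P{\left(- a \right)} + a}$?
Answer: $117 i \sqrt{3} \approx 202.65 i$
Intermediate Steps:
$E{\left(a,Y \right)} = \sqrt{5 + a}$
$j = 117$ ($j = 120 - 3 = 117$)
$j E{\left(-8,-3 \right)} = 117 \sqrt{5 - 8} = 117 \sqrt{-3} = 117 i \sqrt{3}$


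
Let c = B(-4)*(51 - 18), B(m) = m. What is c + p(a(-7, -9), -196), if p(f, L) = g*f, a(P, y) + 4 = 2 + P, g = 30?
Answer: -402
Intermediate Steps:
a(P, y) = -2 + P (a(P, y) = -4 + (2 + P) = -2 + P)
p(f, L) = 30*f
c = -132 (c = -4*(51 - 18) = -4*33 = -132)
c + p(a(-7, -9), -196) = -132 + 30*(-2 - 7) = -132 + 30*(-9) = -132 - 270 = -402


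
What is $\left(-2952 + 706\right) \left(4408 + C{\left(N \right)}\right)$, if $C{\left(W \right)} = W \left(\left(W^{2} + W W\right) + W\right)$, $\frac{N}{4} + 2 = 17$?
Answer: $-988257968$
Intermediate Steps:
$N = 60$ ($N = -8 + 4 \cdot 17 = -8 + 68 = 60$)
$C{\left(W \right)} = W \left(W + 2 W^{2}\right)$ ($C{\left(W \right)} = W \left(\left(W^{2} + W^{2}\right) + W\right) = W \left(2 W^{2} + W\right) = W \left(W + 2 W^{2}\right)$)
$\left(-2952 + 706\right) \left(4408 + C{\left(N \right)}\right) = \left(-2952 + 706\right) \left(4408 + 60^{2} \left(1 + 2 \cdot 60\right)\right) = - 2246 \left(4408 + 3600 \left(1 + 120\right)\right) = - 2246 \left(4408 + 3600 \cdot 121\right) = - 2246 \left(4408 + 435600\right) = \left(-2246\right) 440008 = -988257968$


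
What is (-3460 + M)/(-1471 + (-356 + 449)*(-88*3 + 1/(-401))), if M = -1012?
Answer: 448318/2608829 ≈ 0.17185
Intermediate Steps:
(-3460 + M)/(-1471 + (-356 + 449)*(-88*3 + 1/(-401))) = (-3460 - 1012)/(-1471 + (-356 + 449)*(-88*3 + 1/(-401))) = -4472/(-1471 + 93*(-264 - 1/401)) = -4472/(-1471 + 93*(-105865/401)) = -4472/(-1471 - 9845445/401) = -4472/(-10435316/401) = -4472*(-401/10435316) = 448318/2608829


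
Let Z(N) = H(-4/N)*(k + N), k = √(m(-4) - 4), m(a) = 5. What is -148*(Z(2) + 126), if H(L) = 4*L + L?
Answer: -14208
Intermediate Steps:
k = 1 (k = √(5 - 4) = √1 = 1)
H(L) = 5*L
Z(N) = -20*(1 + N)/N (Z(N) = (5*(-4/N))*(1 + N) = (-20/N)*(1 + N) = -20*(1 + N)/N)
-148*(Z(2) + 126) = -148*((-20 - 20/2) + 126) = -148*((-20 - 20*½) + 126) = -148*((-20 - 10) + 126) = -148*(-30 + 126) = -148*96 = -14208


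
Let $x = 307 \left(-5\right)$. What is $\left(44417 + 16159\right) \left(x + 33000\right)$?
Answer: $1906023840$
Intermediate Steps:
$x = -1535$
$\left(44417 + 16159\right) \left(x + 33000\right) = \left(44417 + 16159\right) \left(-1535 + 33000\right) = 60576 \cdot 31465 = 1906023840$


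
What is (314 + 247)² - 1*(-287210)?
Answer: 601931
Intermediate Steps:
(314 + 247)² - 1*(-287210) = 561² + 287210 = 314721 + 287210 = 601931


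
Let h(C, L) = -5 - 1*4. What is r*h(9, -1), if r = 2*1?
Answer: -18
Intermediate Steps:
h(C, L) = -9 (h(C, L) = -5 - 4 = -9)
r = 2
r*h(9, -1) = 2*(-9) = -18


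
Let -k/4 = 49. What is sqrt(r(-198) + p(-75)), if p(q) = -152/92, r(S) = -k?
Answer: sqrt(102810)/23 ≈ 13.941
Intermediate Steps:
k = -196 (k = -4*49 = -196)
r(S) = 196 (r(S) = -1*(-196) = 196)
p(q) = -38/23 (p(q) = -152*1/92 = -38/23)
sqrt(r(-198) + p(-75)) = sqrt(196 - 38/23) = sqrt(4470/23) = sqrt(102810)/23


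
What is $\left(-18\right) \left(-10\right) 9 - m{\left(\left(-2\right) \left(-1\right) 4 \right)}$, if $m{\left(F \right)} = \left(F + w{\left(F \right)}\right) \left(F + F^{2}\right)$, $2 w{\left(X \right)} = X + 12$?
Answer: $324$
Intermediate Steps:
$w{\left(X \right)} = 6 + \frac{X}{2}$ ($w{\left(X \right)} = \frac{X + 12}{2} = \frac{12 + X}{2} = 6 + \frac{X}{2}$)
$m{\left(F \right)} = \left(6 + \frac{3 F}{2}\right) \left(F + F^{2}\right)$ ($m{\left(F \right)} = \left(F + \left(6 + \frac{F}{2}\right)\right) \left(F + F^{2}\right) = \left(6 + \frac{3 F}{2}\right) \left(F + F^{2}\right)$)
$\left(-18\right) \left(-10\right) 9 - m{\left(\left(-2\right) \left(-1\right) 4 \right)} = \left(-18\right) \left(-10\right) 9 - \frac{3 \left(-2\right) \left(-1\right) 4 \left(4 + \left(\left(-2\right) \left(-1\right) 4\right)^{2} + 5 \left(-2\right) \left(-1\right) 4\right)}{2} = 180 \cdot 9 - \frac{3 \cdot 2 \cdot 4 \left(4 + \left(2 \cdot 4\right)^{2} + 5 \cdot 2 \cdot 4\right)}{2} = 1620 - \frac{3}{2} \cdot 8 \left(4 + 8^{2} + 5 \cdot 8\right) = 1620 - \frac{3}{2} \cdot 8 \left(4 + 64 + 40\right) = 1620 - \frac{3}{2} \cdot 8 \cdot 108 = 1620 - 1296 = 324$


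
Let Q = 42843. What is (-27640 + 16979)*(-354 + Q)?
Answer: -452975229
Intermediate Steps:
(-27640 + 16979)*(-354 + Q) = (-27640 + 16979)*(-354 + 42843) = -10661*42489 = -452975229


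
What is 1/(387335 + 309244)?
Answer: 1/696579 ≈ 1.4356e-6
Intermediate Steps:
1/(387335 + 309244) = 1/696579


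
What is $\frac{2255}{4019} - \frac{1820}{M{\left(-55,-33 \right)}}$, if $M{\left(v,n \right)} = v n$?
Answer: $- \frac{644351}{1458897} \approx -0.44167$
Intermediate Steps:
$M{\left(v,n \right)} = n v$
$\frac{2255}{4019} - \frac{1820}{M{\left(-55,-33 \right)}} = \frac{2255}{4019} - \frac{1820}{\left(-33\right) \left(-55\right)} = 2255 \cdot \frac{1}{4019} - \frac{1820}{1815} = \frac{2255}{4019} - \frac{364}{363} = - \frac{644351}{1458897}$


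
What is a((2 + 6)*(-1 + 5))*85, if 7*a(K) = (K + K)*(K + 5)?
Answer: 201280/7 ≈ 28754.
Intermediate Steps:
a(K) = 2*K*(5 + K)/7 (a(K) = ((K + K)*(K + 5))/7 = ((2*K)*(5 + K))/7 = (2*K*(5 + K))/7 = 2*K*(5 + K)/7)
a((2 + 6)*(-1 + 5))*85 = (2*((2 + 6)*(-1 + 5))*(5 + (2 + 6)*(-1 + 5))/7)*85 = (2*(8*4)*(5 + 8*4)/7)*85 = ((2/7)*32*(5 + 32))*85 = ((2/7)*32*37)*85 = (2368/7)*85 = 201280/7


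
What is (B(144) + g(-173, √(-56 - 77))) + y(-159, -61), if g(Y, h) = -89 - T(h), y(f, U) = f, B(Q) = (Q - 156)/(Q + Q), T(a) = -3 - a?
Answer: -5881/24 + I*√133 ≈ -245.04 + 11.533*I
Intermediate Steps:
B(Q) = (-156 + Q)/(2*Q) (B(Q) = (-156 + Q)/((2*Q)) = (-156 + Q)*(1/(2*Q)) = (-156 + Q)/(2*Q))
g(Y, h) = -86 + h (g(Y, h) = -89 - (-3 - h) = -89 + (3 + h) = -86 + h)
(B(144) + g(-173, √(-56 - 77))) + y(-159, -61) = ((½)*(-156 + 144)/144 + (-86 + √(-56 - 77))) - 159 = ((½)*(1/144)*(-12) + (-86 + √(-133))) - 159 = (-1/24 + (-86 + I*√133)) - 159 = (-2065/24 + I*√133) - 159 = -5881/24 + I*√133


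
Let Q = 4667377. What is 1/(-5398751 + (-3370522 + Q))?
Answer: -1/4101896 ≈ -2.4379e-7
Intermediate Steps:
1/(-5398751 + (-3370522 + Q)) = 1/(-5398751 + (-3370522 + 4667377)) = 1/(-5398751 + 1296855) = 1/(-4101896) = -1/4101896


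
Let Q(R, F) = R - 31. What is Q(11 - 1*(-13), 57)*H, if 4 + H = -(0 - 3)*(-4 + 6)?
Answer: -14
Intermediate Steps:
Q(R, F) = -31 + R
H = 2 (H = -4 - (0 - 3)*(-4 + 6) = -4 - (-3)*2 = -4 - 1*(-6) = -4 + 6 = 2)
Q(11 - 1*(-13), 57)*H = (-31 + (11 - 1*(-13)))*2 = (-31 + (11 + 13))*2 = (-31 + 24)*2 = -7*2 = -14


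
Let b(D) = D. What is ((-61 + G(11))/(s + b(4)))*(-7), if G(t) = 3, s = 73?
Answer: 58/11 ≈ 5.2727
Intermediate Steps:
((-61 + G(11))/(s + b(4)))*(-7) = ((-61 + 3)/(73 + 4))*(-7) = -58/77*(-7) = 58/11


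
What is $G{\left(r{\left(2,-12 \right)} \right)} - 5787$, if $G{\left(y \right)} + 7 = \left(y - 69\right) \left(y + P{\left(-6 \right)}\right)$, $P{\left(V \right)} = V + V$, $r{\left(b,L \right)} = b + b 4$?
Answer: $-5676$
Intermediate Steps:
$r{\left(b,L \right)} = 5 b$ ($r{\left(b,L \right)} = b + 4 b = 5 b$)
$P{\left(V \right)} = 2 V$
$G{\left(y \right)} = -7 + \left(-69 + y\right) \left(-12 + y\right)$ ($G{\left(y \right)} = -7 + \left(y - 69\right) \left(y + 2 \left(-6\right)\right) = -7 + \left(-69 + y\right) \left(y - 12\right) = -7 + \left(-69 + y\right) \left(-12 + y\right)$)
$G{\left(r{\left(2,-12 \right)} \right)} - 5787 = \left(821 + \left(5 \cdot 2\right)^{2} - 81 \cdot 5 \cdot 2\right) - 5787 = \left(821 + 10^{2} - 810\right) - 5787 = \left(821 + 100 - 810\right) - 5787 = 111 - 5787 = -5676$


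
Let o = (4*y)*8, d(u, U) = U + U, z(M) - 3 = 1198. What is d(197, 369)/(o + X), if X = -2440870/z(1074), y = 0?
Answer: -443169/1220435 ≈ -0.36312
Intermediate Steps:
z(M) = 1201 (z(M) = 3 + 1198 = 1201)
d(u, U) = 2*U
o = 0 (o = (4*0)*8 = 0*8 = 0)
X = -2440870/1201 ≈ -2032.4
d(197, 369)/(o + X) = (2*369)/(0 - 2440870/1201) = 738/(-2440870/1201) = 738*(-1201/2440870) = -443169/1220435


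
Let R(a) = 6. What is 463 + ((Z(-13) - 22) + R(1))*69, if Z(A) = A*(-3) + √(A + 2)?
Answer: 2050 + 69*I*√11 ≈ 2050.0 + 228.85*I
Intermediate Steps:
Z(A) = √(2 + A) - 3*A (Z(A) = -3*A + √(2 + A) = √(2 + A) - 3*A)
463 + ((Z(-13) - 22) + R(1))*69 = 463 + (((√(2 - 13) - 3*(-13)) - 22) + 6)*69 = 463 + (((√(-11) + 39) - 22) + 6)*69 = 463 + (((I*√11 + 39) - 22) + 6)*69 = 463 + (((39 + I*√11) - 22) + 6)*69 = 463 + ((17 + I*√11) + 6)*69 = 463 + (23 + I*√11)*69 = 463 + (1587 + 69*I*√11) = 2050 + 69*I*√11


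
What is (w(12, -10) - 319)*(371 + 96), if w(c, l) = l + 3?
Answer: -152242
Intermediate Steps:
w(c, l) = 3 + l
(w(12, -10) - 319)*(371 + 96) = ((3 - 10) - 319)*(371 + 96) = (-7 - 319)*467 = -326*467 = -152242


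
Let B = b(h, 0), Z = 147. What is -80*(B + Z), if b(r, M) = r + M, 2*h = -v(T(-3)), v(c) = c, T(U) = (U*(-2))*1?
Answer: -11520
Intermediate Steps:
T(U) = -2*U (T(U) = -2*U*1 = -2*U)
h = -3 (h = (-(-2)*(-3))/2 = (-1*6)/2 = (1/2)*(-6) = -3)
b(r, M) = M + r
B = -3 (B = 0 - 3 = -3)
-80*(B + Z) = -80*(-3 + 147) = -80*144 = -11520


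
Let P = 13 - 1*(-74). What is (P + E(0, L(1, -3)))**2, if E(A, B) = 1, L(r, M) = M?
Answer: 7744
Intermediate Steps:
P = 87 (P = 13 + 74 = 87)
(P + E(0, L(1, -3)))**2 = (87 + 1)**2 = 88**2 = 7744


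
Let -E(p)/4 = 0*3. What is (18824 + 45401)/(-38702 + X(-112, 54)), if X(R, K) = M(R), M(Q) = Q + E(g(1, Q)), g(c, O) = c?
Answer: -64225/38814 ≈ -1.6547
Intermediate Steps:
E(p) = 0 (E(p) = -0*3 = -4*0 = 0)
M(Q) = Q (M(Q) = Q + 0 = Q)
X(R, K) = R
(18824 + 45401)/(-38702 + X(-112, 54)) = (18824 + 45401)/(-38702 - 112) = 64225/(-38814) = 64225*(-1/38814) = -64225/38814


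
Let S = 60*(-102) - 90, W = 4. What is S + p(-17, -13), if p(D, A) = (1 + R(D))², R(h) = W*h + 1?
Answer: -1854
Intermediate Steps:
R(h) = 1 + 4*h (R(h) = 4*h + 1 = 1 + 4*h)
p(D, A) = (2 + 4*D)² (p(D, A) = (1 + (1 + 4*D))² = (2 + 4*D)²)
S = -6210 (S = -6120 - 90 = -6210)
S + p(-17, -13) = -6210 + 4*(1 + 2*(-17))² = -6210 + 4*(1 - 34)² = -6210 + 4*(-33)² = -6210 + 4*1089 = -6210 + 4356 = -1854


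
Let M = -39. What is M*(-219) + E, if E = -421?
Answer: 8120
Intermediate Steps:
M*(-219) + E = -39*(-219) - 421 = 8541 - 421 = 8120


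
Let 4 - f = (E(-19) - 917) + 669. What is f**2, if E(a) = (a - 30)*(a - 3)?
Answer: 682276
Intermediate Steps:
E(a) = (-30 + a)*(-3 + a)
f = -826 (f = 4 - (((90 + (-19)**2 - 33*(-19)) - 917) + 669) = 4 - (((90 + 361 + 627) - 917) + 669) = 4 - ((1078 - 917) + 669) = 4 - (161 + 669) = 4 - 1*830 = 4 - 830 = -826)
f**2 = (-826)**2 = 682276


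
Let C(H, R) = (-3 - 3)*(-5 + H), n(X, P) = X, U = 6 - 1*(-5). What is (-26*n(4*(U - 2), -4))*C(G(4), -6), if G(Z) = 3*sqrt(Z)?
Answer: 5616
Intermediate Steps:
U = 11 (U = 6 + 5 = 11)
C(H, R) = 30 - 6*H (C(H, R) = -6*(-5 + H) = 30 - 6*H)
(-26*n(4*(U - 2), -4))*C(G(4), -6) = (-104*(11 - 2))*(30 - 18*sqrt(4)) = (-104*9)*(30 - 18*2) = (-26*36)*(30 - 6*6) = -936*(30 - 36) = -936*(-6) = 5616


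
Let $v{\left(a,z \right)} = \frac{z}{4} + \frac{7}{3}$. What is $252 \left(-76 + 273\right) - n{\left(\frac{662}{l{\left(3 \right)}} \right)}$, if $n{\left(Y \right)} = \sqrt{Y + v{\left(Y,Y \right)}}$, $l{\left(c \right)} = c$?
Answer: $49644 - \frac{\sqrt{10014}}{6} \approx 49627.0$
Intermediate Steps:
$v{\left(a,z \right)} = \frac{7}{3} + \frac{z}{4}$ ($v{\left(a,z \right)} = z \frac{1}{4} + 7 \cdot \frac{1}{3} = \frac{z}{4} + \frac{7}{3} = \frac{7}{3} + \frac{z}{4}$)
$n{\left(Y \right)} = \sqrt{\frac{7}{3} + \frac{5 Y}{4}}$ ($n{\left(Y \right)} = \sqrt{Y + \left(\frac{7}{3} + \frac{Y}{4}\right)} = \sqrt{\frac{7}{3} + \frac{5 Y}{4}}$)
$252 \left(-76 + 273\right) - n{\left(\frac{662}{l{\left(3 \right)}} \right)} = 252 \left(-76 + 273\right) - \frac{\sqrt{84 + 45 \cdot \frac{662}{3}}}{6} = 252 \cdot 197 - \frac{\sqrt{84 + 45 \cdot 662 \cdot \frac{1}{3}}}{6} = 49644 - \frac{\sqrt{84 + 45 \cdot \frac{662}{3}}}{6} = 49644 - \frac{\sqrt{84 + 9930}}{6} = 49644 - \frac{\sqrt{10014}}{6}$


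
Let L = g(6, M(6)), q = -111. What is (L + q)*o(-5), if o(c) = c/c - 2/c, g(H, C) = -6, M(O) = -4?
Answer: -819/5 ≈ -163.80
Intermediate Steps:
o(c) = 1 - 2/c
L = -6
(L + q)*o(-5) = (-6 - 111)*((-2 - 5)/(-5)) = -(-117)*(-7)/5 = -117*7/5 = -819/5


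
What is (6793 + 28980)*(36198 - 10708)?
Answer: 911853770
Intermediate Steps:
(6793 + 28980)*(36198 - 10708) = 35773*25490 = 911853770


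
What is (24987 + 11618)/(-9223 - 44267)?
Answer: -7321/10698 ≈ -0.68433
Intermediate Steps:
(24987 + 11618)/(-9223 - 44267) = 36605/(-53490) = 36605*(-1/53490) = -7321/10698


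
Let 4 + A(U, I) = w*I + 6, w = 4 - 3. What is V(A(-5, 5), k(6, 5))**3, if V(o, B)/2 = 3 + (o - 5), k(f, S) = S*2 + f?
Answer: 1000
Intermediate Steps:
w = 1
A(U, I) = 2 + I (A(U, I) = -4 + (1*I + 6) = -4 + (I + 6) = -4 + (6 + I) = 2 + I)
k(f, S) = f + 2*S (k(f, S) = 2*S + f = f + 2*S)
V(o, B) = -4 + 2*o (V(o, B) = 2*(3 + (o - 5)) = 2*(3 + (-5 + o)) = 2*(-2 + o) = -4 + 2*o)
V(A(-5, 5), k(6, 5))**3 = (-4 + 2*(2 + 5))**3 = (-4 + 2*7)**3 = (-4 + 14)**3 = 10**3 = 1000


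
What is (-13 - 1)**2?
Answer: 196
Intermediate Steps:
(-13 - 1)**2 = (-14)**2 = 196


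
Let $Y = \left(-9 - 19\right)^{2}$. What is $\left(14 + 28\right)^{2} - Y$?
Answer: $980$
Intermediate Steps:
$Y = 784$ ($Y = \left(-28\right)^{2} = 784$)
$\left(14 + 28\right)^{2} - Y = \left(14 + 28\right)^{2} - 784 = 42^{2} - 784 = 1764 - 784 = 980$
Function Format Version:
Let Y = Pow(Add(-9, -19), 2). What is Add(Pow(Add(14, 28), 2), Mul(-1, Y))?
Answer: 980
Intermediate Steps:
Y = 784 (Y = Pow(-28, 2) = 784)
Add(Pow(Add(14, 28), 2), Mul(-1, Y)) = Add(Pow(Add(14, 28), 2), Mul(-1, 784)) = Add(Pow(42, 2), -784) = Add(1764, -784) = 980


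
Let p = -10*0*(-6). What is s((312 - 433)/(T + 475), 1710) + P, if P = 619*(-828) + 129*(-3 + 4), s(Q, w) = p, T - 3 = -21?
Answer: -512403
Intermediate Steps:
T = -18 (T = 3 - 21 = -18)
p = 0 (p = 0*(-6) = 0)
s(Q, w) = 0
P = -512403 (P = -512532 + 129*1 = -512532 + 129 = -512403)
s((312 - 433)/(T + 475), 1710) + P = 0 - 512403 = -512403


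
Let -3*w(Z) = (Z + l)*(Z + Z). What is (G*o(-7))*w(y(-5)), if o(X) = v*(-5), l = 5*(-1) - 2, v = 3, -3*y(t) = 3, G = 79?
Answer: 6320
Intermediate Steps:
y(t) = -1 (y(t) = -1/3*3 = -1)
l = -7 (l = -5 - 2 = -7)
o(X) = -15 (o(X) = 3*(-5) = -15)
w(Z) = -2*Z*(-7 + Z)/3 (w(Z) = -(Z - 7)*(Z + Z)/3 = -(-7 + Z)*2*Z/3 = -2*Z*(-7 + Z)/3)
(G*o(-7))*w(y(-5)) = (79*(-15))*((2/3)*(-1)*(7 - 1*(-1))) = -790*(-1)*(7 + 1) = -790*(-1)*8 = -1185*(-16/3) = 6320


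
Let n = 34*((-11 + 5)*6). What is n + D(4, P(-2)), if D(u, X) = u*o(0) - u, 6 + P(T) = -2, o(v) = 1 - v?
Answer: -1224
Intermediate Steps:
P(T) = -8 (P(T) = -6 - 2 = -8)
D(u, X) = 0 (D(u, X) = u*(1 - 1*0) - u = u*(1 + 0) - u = u*1 - u = u - u = 0)
n = -1224 (n = 34*(-6*6) = 34*(-36) = -1224)
n + D(4, P(-2)) = -1224 + 0 = -1224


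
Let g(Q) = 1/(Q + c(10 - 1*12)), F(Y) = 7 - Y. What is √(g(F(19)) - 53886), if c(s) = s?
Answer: I*√10561670/14 ≈ 232.13*I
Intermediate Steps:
g(Q) = 1/(-2 + Q) (g(Q) = 1/(Q + (10 - 1*12)) = 1/(Q + (10 - 12)) = 1/(Q - 2) = 1/(-2 + Q))
√(g(F(19)) - 53886) = √(1/(-2 + (7 - 1*19)) - 53886) = √(1/(-2 + (7 - 19)) - 53886) = √(1/(-2 - 12) - 53886) = √(1/(-14) - 53886) = √(-1/14 - 53886) = √(-754405/14) = I*√10561670/14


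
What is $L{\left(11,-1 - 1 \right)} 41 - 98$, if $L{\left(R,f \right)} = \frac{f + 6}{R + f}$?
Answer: $- \frac{718}{9} \approx -79.778$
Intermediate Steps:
$L{\left(R,f \right)} = \frac{6 + f}{R + f}$
$L{\left(11,-1 - 1 \right)} 41 - 98 = \frac{6 - 2}{11 - 2} \cdot 41 - 98 = \frac{1}{9} \cdot 4 \cdot 41 - 98 = \frac{4}{9} \cdot 41 - 98 = \frac{164}{9} - 98 = - \frac{718}{9}$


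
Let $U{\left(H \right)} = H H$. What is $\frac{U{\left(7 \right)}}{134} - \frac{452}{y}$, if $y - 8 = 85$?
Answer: $- \frac{56011}{12462} \approx -4.4945$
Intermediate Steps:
$y = 93$ ($y = 8 + 85 = 93$)
$U{\left(H \right)} = H^{2}$
$\frac{U{\left(7 \right)}}{134} - \frac{452}{y} = \frac{7^{2}}{134} - \frac{452}{93} = 49 \cdot \frac{1}{134} - \frac{452}{93} = \frac{49}{134} - \frac{452}{93} = - \frac{56011}{12462}$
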